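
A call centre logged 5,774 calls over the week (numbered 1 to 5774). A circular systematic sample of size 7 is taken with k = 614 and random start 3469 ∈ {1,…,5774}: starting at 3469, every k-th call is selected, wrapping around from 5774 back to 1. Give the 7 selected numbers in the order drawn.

3469, 4083, 4697, 5311, 151, 765, 1379

Selection 1: 3469
Selection 2: 3469 + 614 = 4083
Selection 3: 4083 + 614 = 4697
Selection 4: 4697 + 614 = 5311
Selection 5: 5311 + 614 = 5925 → 5925 − 5774 = 151
Selection 6: 151 + 614 = 765
Selection 7: 765 + 614 = 1379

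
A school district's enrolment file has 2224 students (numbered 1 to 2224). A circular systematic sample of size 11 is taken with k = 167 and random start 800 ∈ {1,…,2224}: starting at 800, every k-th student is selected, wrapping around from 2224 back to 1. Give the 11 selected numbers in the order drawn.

800, 967, 1134, 1301, 1468, 1635, 1802, 1969, 2136, 79, 246

Selection 1: 800
Selection 2: 800 + 167 = 967
Selection 3: 967 + 167 = 1134
Selection 4: 1134 + 167 = 1301
Selection 5: 1301 + 167 = 1468
Selection 6: 1468 + 167 = 1635
Selection 7: 1635 + 167 = 1802
Selection 8: 1802 + 167 = 1969
Selection 9: 1969 + 167 = 2136
Selection 10: 2136 + 167 = 2303 → 2303 − 2224 = 79
Selection 11: 79 + 167 = 246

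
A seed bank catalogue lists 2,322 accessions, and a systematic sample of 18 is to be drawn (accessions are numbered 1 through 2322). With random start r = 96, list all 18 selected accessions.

k = N/n = 2322/18 = 129
accession 1: 96
accession 2: 96 + 129 = 225
accession 3: 225 + 129 = 354
accession 4: 354 + 129 = 483
accession 5: 483 + 129 = 612
accession 6: 612 + 129 = 741
accession 7: 741 + 129 = 870
accession 8: 870 + 129 = 999
accession 9: 999 + 129 = 1128
accession 10: 1128 + 129 = 1257
accession 11: 1257 + 129 = 1386
accession 12: 1386 + 129 = 1515
accession 13: 1515 + 129 = 1644
accession 14: 1644 + 129 = 1773
accession 15: 1773 + 129 = 1902
accession 16: 1902 + 129 = 2031
accession 17: 2031 + 129 = 2160
accession 18: 2160 + 129 = 2289

96, 225, 354, 483, 612, 741, 870, 999, 1128, 1257, 1386, 1515, 1644, 1773, 1902, 2031, 2160, 2289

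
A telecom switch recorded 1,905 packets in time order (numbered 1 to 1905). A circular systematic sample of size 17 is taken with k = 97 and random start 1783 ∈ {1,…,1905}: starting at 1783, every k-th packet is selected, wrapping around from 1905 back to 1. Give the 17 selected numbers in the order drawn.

1783, 1880, 72, 169, 266, 363, 460, 557, 654, 751, 848, 945, 1042, 1139, 1236, 1333, 1430

Selection 1: 1783
Selection 2: 1783 + 97 = 1880
Selection 3: 1880 + 97 = 1977 → 1977 − 1905 = 72
Selection 4: 72 + 97 = 169
Selection 5: 169 + 97 = 266
Selection 6: 266 + 97 = 363
Selection 7: 363 + 97 = 460
Selection 8: 460 + 97 = 557
Selection 9: 557 + 97 = 654
Selection 10: 654 + 97 = 751
Selection 11: 751 + 97 = 848
Selection 12: 848 + 97 = 945
Selection 13: 945 + 97 = 1042
Selection 14: 1042 + 97 = 1139
Selection 15: 1139 + 97 = 1236
Selection 16: 1236 + 97 = 1333
Selection 17: 1333 + 97 = 1430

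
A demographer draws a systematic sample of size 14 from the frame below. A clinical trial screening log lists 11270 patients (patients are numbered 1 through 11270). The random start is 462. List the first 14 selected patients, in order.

k = N/n = 11270/14 = 805
patient 1: 462
patient 2: 462 + 805 = 1267
patient 3: 1267 + 805 = 2072
patient 4: 2072 + 805 = 2877
patient 5: 2877 + 805 = 3682
patient 6: 3682 + 805 = 4487
patient 7: 4487 + 805 = 5292
patient 8: 5292 + 805 = 6097
patient 9: 6097 + 805 = 6902
patient 10: 6902 + 805 = 7707
patient 11: 7707 + 805 = 8512
patient 12: 8512 + 805 = 9317
patient 13: 9317 + 805 = 10122
patient 14: 10122 + 805 = 10927

462, 1267, 2072, 2877, 3682, 4487, 5292, 6097, 6902, 7707, 8512, 9317, 10122, 10927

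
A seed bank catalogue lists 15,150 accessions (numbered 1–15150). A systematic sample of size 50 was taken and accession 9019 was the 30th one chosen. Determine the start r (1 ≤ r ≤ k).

k = 15150/50 = 303
r = 9019 − (30−1)×303 = 9019 − 8787 = 232

232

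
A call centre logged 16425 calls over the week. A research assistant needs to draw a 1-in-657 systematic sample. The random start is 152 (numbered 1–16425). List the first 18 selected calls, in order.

call 1: 152
call 2: 152 + 657 = 809
call 3: 809 + 657 = 1466
call 4: 1466 + 657 = 2123
call 5: 2123 + 657 = 2780
call 6: 2780 + 657 = 3437
call 7: 3437 + 657 = 4094
call 8: 4094 + 657 = 4751
call 9: 4751 + 657 = 5408
call 10: 5408 + 657 = 6065
call 11: 6065 + 657 = 6722
call 12: 6722 + 657 = 7379
call 13: 7379 + 657 = 8036
call 14: 8036 + 657 = 8693
call 15: 8693 + 657 = 9350
call 16: 9350 + 657 = 10007
call 17: 10007 + 657 = 10664
call 18: 10664 + 657 = 11321

152, 809, 1466, 2123, 2780, 3437, 4094, 4751, 5408, 6065, 6722, 7379, 8036, 8693, 9350, 10007, 10664, 11321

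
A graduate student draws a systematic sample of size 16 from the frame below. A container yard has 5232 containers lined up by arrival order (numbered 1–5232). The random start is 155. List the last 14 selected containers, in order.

809, 1136, 1463, 1790, 2117, 2444, 2771, 3098, 3425, 3752, 4079, 4406, 4733, 5060

k = N/n = 5232/16 = 327
3rd selection = 155 + 2×327 = 809
4th: 809 + 327 = 1136
5th: 1136 + 327 = 1463
6th: 1463 + 327 = 1790
7th: 1790 + 327 = 2117
8th: 2117 + 327 = 2444
9th: 2444 + 327 = 2771
10th: 2771 + 327 = 3098
11th: 3098 + 327 = 3425
12th: 3425 + 327 = 3752
13th: 3752 + 327 = 4079
14th: 4079 + 327 = 4406
15th: 4406 + 327 = 4733
16th: 4733 + 327 = 5060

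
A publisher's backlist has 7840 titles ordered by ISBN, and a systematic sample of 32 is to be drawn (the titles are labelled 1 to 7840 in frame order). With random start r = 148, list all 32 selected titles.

148, 393, 638, 883, 1128, 1373, 1618, 1863, 2108, 2353, 2598, 2843, 3088, 3333, 3578, 3823, 4068, 4313, 4558, 4803, 5048, 5293, 5538, 5783, 6028, 6273, 6518, 6763, 7008, 7253, 7498, 7743

k = N/n = 7840/32 = 245
title 1: 148
title 2: 148 + 245 = 393
title 3: 393 + 245 = 638
title 4: 638 + 245 = 883
title 5: 883 + 245 = 1128
title 6: 1128 + 245 = 1373
title 7: 1373 + 245 = 1618
title 8: 1618 + 245 = 1863
title 9: 1863 + 245 = 2108
title 10: 2108 + 245 = 2353
title 11: 2353 + 245 = 2598
title 12: 2598 + 245 = 2843
title 13: 2843 + 245 = 3088
title 14: 3088 + 245 = 3333
title 15: 3333 + 245 = 3578
title 16: 3578 + 245 = 3823
title 17: 3823 + 245 = 4068
title 18: 4068 + 245 = 4313
title 19: 4313 + 245 = 4558
title 20: 4558 + 245 = 4803
title 21: 4803 + 245 = 5048
title 22: 5048 + 245 = 5293
title 23: 5293 + 245 = 5538
title 24: 5538 + 245 = 5783
title 25: 5783 + 245 = 6028
title 26: 6028 + 245 = 6273
title 27: 6273 + 245 = 6518
title 28: 6518 + 245 = 6763
title 29: 6763 + 245 = 7008
title 30: 7008 + 245 = 7253
title 31: 7253 + 245 = 7498
title 32: 7498 + 245 = 7743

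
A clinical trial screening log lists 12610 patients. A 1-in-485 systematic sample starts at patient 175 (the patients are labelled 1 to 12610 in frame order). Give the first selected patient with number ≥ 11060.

11330

k = 485
Steps past start: ⌈(11060 − 175)/485⌉ = ⌈10885/485⌉ = 23
Selected patient: 175 + 23×485 = 11330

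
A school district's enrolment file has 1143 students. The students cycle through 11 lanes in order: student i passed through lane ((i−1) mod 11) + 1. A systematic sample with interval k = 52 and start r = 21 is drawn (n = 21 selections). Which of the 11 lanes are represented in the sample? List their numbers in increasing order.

1, 2, 3, 4, 5, 6, 7, 8, 9, 10, 11

Consecutive selections differ by k = 52, so their lane numbers differ by 52 mod 11 = 8.
gcd(52, 11) = 1, so the sample visits 11/1 = 11 distinct residues mod 11.
Start 21 is lane 10; the lanes hit are 1, 2, 3, 4, 5, 6, 7, 8, 9, 10, 11.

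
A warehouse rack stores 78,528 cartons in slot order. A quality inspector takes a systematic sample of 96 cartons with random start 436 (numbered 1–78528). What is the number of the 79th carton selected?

64240

k = 78528/96 = 818
79th selection = r + (79−1)·k = 436 + 78×818 = 436 + 63804 = 64240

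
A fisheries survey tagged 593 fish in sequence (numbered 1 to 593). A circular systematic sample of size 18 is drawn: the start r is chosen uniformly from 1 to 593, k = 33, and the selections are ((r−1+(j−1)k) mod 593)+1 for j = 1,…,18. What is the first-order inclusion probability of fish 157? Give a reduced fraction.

For each position j, as r ranges over 1…593 the j-th selection hits every fish exactly once, so fish 157 is selected for exactly 18 of the 593 starts.
Inclusion probability = 18/593.

18/593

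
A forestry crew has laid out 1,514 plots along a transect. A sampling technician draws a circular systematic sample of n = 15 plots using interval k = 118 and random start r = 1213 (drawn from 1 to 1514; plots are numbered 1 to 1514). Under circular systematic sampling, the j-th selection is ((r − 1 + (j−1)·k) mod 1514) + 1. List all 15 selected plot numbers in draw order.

1213, 1331, 1449, 53, 171, 289, 407, 525, 643, 761, 879, 997, 1115, 1233, 1351

Selection 1: 1213
Selection 2: 1213 + 118 = 1331
Selection 3: 1331 + 118 = 1449
Selection 4: 1449 + 118 = 1567 → 1567 − 1514 = 53
Selection 5: 53 + 118 = 171
Selection 6: 171 + 118 = 289
Selection 7: 289 + 118 = 407
Selection 8: 407 + 118 = 525
Selection 9: 525 + 118 = 643
Selection 10: 643 + 118 = 761
Selection 11: 761 + 118 = 879
Selection 12: 879 + 118 = 997
Selection 13: 997 + 118 = 1115
Selection 14: 1115 + 118 = 1233
Selection 15: 1233 + 118 = 1351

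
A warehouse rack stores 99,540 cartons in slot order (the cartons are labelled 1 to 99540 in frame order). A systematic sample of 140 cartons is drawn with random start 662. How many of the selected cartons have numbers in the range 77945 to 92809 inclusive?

21

k = 99540/140 = 711
First selection ≥ 77945: 662 + ⌈(77945−662)/711⌉·711 = 662 + 109×711 = 78161
Last selection ≤ 92809: 662 + ⌊(92809−662)/711⌋·711 = 662 + 129×711 = 92381
Count = 129 − 109 + 1 = 21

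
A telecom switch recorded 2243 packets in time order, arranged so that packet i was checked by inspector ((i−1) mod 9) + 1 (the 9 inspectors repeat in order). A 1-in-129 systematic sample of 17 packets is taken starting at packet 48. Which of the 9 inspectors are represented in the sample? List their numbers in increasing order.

3, 6, 9

Consecutive selections differ by k = 129, so their inspector numbers differ by 129 mod 9 = 3.
gcd(129, 9) = 3, so the sample visits 9/3 = 3 distinct residues mod 9.
Start 48 is inspector 3; the inspectors hit are 3, 6, 9.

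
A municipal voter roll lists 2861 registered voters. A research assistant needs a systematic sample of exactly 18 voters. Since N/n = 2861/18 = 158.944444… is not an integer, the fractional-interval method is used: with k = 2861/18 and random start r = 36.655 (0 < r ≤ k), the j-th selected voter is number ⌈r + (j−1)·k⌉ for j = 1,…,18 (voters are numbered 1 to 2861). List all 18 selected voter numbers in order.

37, 196, 355, 514, 673, 832, 991, 1150, 1309, 1468, 1627, 1786, 1944, 2103, 2262, 2421, 2580, 2739

j=1: r + 0k = 36.655 → ⌈·⌉ = 37
j=2: r + 1k = 195.599444… → ⌈·⌉ = 196
j=3: r + 2k = 354.543888… → ⌈·⌉ = 355
j=4: r + 3k = 513.488333… → ⌈·⌉ = 514
j=5: r + 4k = 672.432777… → ⌈·⌉ = 673
j=6: r + 5k = 831.377222… → ⌈·⌉ = 832
j=7: r + 6k = 990.321666… → ⌈·⌉ = 991
j=8: r + 7k = 1149.266111… → ⌈·⌉ = 1150
j=9: r + 8k = 1308.210555… → ⌈·⌉ = 1309
j=10: r + 9k = 1467.155 → ⌈·⌉ = 1468
j=11: r + 10k = 1626.099444… → ⌈·⌉ = 1627
j=12: r + 11k = 1785.043888… → ⌈·⌉ = 1786
j=13: r + 12k = 1943.988333… → ⌈·⌉ = 1944
j=14: r + 13k = 2102.932777… → ⌈·⌉ = 2103
j=15: r + 14k = 2261.877222… → ⌈·⌉ = 2262
j=16: r + 15k = 2420.821666… → ⌈·⌉ = 2421
j=17: r + 16k = 2579.766111… → ⌈·⌉ = 2580
j=18: r + 17k = 2738.710555… → ⌈·⌉ = 2739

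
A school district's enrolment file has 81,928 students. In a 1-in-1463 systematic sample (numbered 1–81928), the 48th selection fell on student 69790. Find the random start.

1029

k = 1463
r = 69790 − (48−1)×1463 = 69790 − 68761 = 1029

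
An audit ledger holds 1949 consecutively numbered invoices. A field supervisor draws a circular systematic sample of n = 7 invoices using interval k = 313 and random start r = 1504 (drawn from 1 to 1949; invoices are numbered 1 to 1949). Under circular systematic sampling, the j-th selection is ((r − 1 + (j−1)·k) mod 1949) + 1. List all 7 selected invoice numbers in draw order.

1504, 1817, 181, 494, 807, 1120, 1433

Selection 1: 1504
Selection 2: 1504 + 313 = 1817
Selection 3: 1817 + 313 = 2130 → 2130 − 1949 = 181
Selection 4: 181 + 313 = 494
Selection 5: 494 + 313 = 807
Selection 6: 807 + 313 = 1120
Selection 7: 1120 + 313 = 1433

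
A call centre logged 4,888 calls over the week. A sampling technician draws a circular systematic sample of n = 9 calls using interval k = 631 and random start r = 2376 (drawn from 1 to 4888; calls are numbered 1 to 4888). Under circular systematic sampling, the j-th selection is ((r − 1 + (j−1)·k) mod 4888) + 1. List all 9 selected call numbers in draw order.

Selection 1: 2376
Selection 2: 2376 + 631 = 3007
Selection 3: 3007 + 631 = 3638
Selection 4: 3638 + 631 = 4269
Selection 5: 4269 + 631 = 4900 → 4900 − 4888 = 12
Selection 6: 12 + 631 = 643
Selection 7: 643 + 631 = 1274
Selection 8: 1274 + 631 = 1905
Selection 9: 1905 + 631 = 2536

2376, 3007, 3638, 4269, 12, 643, 1274, 1905, 2536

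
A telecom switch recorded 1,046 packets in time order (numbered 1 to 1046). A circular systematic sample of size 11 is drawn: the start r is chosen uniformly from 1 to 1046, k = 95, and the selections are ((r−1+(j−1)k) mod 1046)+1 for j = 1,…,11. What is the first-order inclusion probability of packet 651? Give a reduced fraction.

For each position j, as r ranges over 1…1046 the j-th selection hits every packet exactly once, so packet 651 is selected for exactly 11 of the 1046 starts.
Inclusion probability = 11/1046.

11/1046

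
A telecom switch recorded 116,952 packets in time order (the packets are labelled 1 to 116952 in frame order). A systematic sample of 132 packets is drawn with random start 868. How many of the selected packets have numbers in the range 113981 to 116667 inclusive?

3

k = 116952/132 = 886
First selection ≥ 113981: 868 + ⌈(113981−868)/886⌉·886 = 868 + 128×886 = 114276
Last selection ≤ 116667: 868 + ⌊(116667−868)/886⌋·886 = 868 + 130×886 = 116048
Count = 130 − 128 + 1 = 3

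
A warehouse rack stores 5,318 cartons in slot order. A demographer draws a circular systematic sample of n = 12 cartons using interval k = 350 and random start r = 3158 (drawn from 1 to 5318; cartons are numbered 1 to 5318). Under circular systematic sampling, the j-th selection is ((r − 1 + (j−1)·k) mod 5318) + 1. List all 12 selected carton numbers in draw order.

3158, 3508, 3858, 4208, 4558, 4908, 5258, 290, 640, 990, 1340, 1690

Selection 1: 3158
Selection 2: 3158 + 350 = 3508
Selection 3: 3508 + 350 = 3858
Selection 4: 3858 + 350 = 4208
Selection 5: 4208 + 350 = 4558
Selection 6: 4558 + 350 = 4908
Selection 7: 4908 + 350 = 5258
Selection 8: 5258 + 350 = 5608 → 5608 − 5318 = 290
Selection 9: 290 + 350 = 640
Selection 10: 640 + 350 = 990
Selection 11: 990 + 350 = 1340
Selection 12: 1340 + 350 = 1690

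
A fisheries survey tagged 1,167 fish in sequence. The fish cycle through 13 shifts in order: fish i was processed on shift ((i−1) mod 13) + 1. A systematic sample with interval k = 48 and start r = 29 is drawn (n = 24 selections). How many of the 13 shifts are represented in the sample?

13

Consecutive selections differ by k = 48, so their shift numbers differ by 48 mod 13 = 9.
gcd(48, 13) = 1, so the sample visits 13/1 = 13 distinct residues mod 13.
Start 29 is shift 3; the shifts hit are 1, 2, 3, 4, 5, 6, 7, 8, 9, 10, 11, 12, 13.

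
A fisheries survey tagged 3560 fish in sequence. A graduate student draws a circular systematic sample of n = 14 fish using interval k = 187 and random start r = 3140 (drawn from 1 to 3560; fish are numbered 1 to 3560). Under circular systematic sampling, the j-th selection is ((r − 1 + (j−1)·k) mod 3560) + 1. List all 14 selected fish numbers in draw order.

Selection 1: 3140
Selection 2: 3140 + 187 = 3327
Selection 3: 3327 + 187 = 3514
Selection 4: 3514 + 187 = 3701 → 3701 − 3560 = 141
Selection 5: 141 + 187 = 328
Selection 6: 328 + 187 = 515
Selection 7: 515 + 187 = 702
Selection 8: 702 + 187 = 889
Selection 9: 889 + 187 = 1076
Selection 10: 1076 + 187 = 1263
Selection 11: 1263 + 187 = 1450
Selection 12: 1450 + 187 = 1637
Selection 13: 1637 + 187 = 1824
Selection 14: 1824 + 187 = 2011

3140, 3327, 3514, 141, 328, 515, 702, 889, 1076, 1263, 1450, 1637, 1824, 2011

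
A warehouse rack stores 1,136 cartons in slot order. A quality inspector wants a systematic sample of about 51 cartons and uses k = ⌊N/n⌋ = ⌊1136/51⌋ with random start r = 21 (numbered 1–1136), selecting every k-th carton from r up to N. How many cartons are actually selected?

51

k = ⌊1136/51⌋ = 22
Achieved size = ⌊(1136 − 21)/22⌋ + 1 = ⌊1115/22⌋ + 1 = 50 + 1 = 51
(last selection: 21 + 50×22 = 1121 ≤ 1136; next would be 1143 > 1136)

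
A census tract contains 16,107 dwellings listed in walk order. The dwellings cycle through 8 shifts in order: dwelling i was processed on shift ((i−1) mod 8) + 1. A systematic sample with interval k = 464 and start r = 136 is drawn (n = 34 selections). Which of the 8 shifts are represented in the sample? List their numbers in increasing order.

Consecutive selections differ by k = 464, so their shift numbers differ by 464 mod 8 = 0.
gcd(464, 8) = 8, so the sample visits 8/8 = 1 distinct residues mod 8.
Start 136 is shift 8; the shifts hit are 8.

8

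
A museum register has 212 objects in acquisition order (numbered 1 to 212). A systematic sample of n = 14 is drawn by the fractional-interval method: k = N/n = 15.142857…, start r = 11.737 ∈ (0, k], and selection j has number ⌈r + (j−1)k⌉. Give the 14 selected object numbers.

12, 27, 43, 58, 73, 88, 103, 118, 133, 149, 164, 179, 194, 209

j=1: r + 0k = 11.737 → ⌈·⌉ = 12
j=2: r + 1k = 26.879857… → ⌈·⌉ = 27
j=3: r + 2k = 42.022714… → ⌈·⌉ = 43
j=4: r + 3k = 57.165571… → ⌈·⌉ = 58
j=5: r + 4k = 72.308428… → ⌈·⌉ = 73
j=6: r + 5k = 87.451285… → ⌈·⌉ = 88
j=7: r + 6k = 102.594142… → ⌈·⌉ = 103
j=8: r + 7k = 117.737 → ⌈·⌉ = 118
j=9: r + 8k = 132.879857… → ⌈·⌉ = 133
j=10: r + 9k = 148.022714… → ⌈·⌉ = 149
j=11: r + 10k = 163.165571… → ⌈·⌉ = 164
j=12: r + 11k = 178.308428… → ⌈·⌉ = 179
j=13: r + 12k = 193.451285… → ⌈·⌉ = 194
j=14: r + 13k = 208.594142… → ⌈·⌉ = 209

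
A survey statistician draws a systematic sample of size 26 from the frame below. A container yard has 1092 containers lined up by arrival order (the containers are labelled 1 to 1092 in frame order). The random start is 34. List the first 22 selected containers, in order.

34, 76, 118, 160, 202, 244, 286, 328, 370, 412, 454, 496, 538, 580, 622, 664, 706, 748, 790, 832, 874, 916

k = N/n = 1092/26 = 42
container 1: 34
container 2: 34 + 42 = 76
container 3: 76 + 42 = 118
container 4: 118 + 42 = 160
container 5: 160 + 42 = 202
container 6: 202 + 42 = 244
container 7: 244 + 42 = 286
container 8: 286 + 42 = 328
container 9: 328 + 42 = 370
container 10: 370 + 42 = 412
container 11: 412 + 42 = 454
container 12: 454 + 42 = 496
container 13: 496 + 42 = 538
container 14: 538 + 42 = 580
container 15: 580 + 42 = 622
container 16: 622 + 42 = 664
container 17: 664 + 42 = 706
container 18: 706 + 42 = 748
container 19: 748 + 42 = 790
container 20: 790 + 42 = 832
container 21: 832 + 42 = 874
container 22: 874 + 42 = 916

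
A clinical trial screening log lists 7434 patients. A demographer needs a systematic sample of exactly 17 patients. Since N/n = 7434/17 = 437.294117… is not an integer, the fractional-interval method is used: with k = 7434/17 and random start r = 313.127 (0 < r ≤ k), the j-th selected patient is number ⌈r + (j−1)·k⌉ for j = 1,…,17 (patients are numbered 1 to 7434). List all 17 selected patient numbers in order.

j=1: r + 0k = 313.127 → ⌈·⌉ = 314
j=2: r + 1k = 750.421117… → ⌈·⌉ = 751
j=3: r + 2k = 1187.715235… → ⌈·⌉ = 1188
j=4: r + 3k = 1625.009352… → ⌈·⌉ = 1626
j=5: r + 4k = 2062.303470… → ⌈·⌉ = 2063
j=6: r + 5k = 2499.597588… → ⌈·⌉ = 2500
j=7: r + 6k = 2936.891705… → ⌈·⌉ = 2937
j=8: r + 7k = 3374.185823… → ⌈·⌉ = 3375
j=9: r + 8k = 3811.479941… → ⌈·⌉ = 3812
j=10: r + 9k = 4248.774058… → ⌈·⌉ = 4249
j=11: r + 10k = 4686.068176… → ⌈·⌉ = 4687
j=12: r + 11k = 5123.362294… → ⌈·⌉ = 5124
j=13: r + 12k = 5560.656411… → ⌈·⌉ = 5561
j=14: r + 13k = 5997.950529… → ⌈·⌉ = 5998
j=15: r + 14k = 6435.244647… → ⌈·⌉ = 6436
j=16: r + 15k = 6872.538764… → ⌈·⌉ = 6873
j=17: r + 16k = 7309.832882… → ⌈·⌉ = 7310

314, 751, 1188, 1626, 2063, 2500, 2937, 3375, 3812, 4249, 4687, 5124, 5561, 5998, 6436, 6873, 7310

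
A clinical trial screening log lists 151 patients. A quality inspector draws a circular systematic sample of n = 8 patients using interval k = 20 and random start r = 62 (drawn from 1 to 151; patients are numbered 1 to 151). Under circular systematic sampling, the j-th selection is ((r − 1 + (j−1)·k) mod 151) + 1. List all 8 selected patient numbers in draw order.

62, 82, 102, 122, 142, 11, 31, 51

Selection 1: 62
Selection 2: 62 + 20 = 82
Selection 3: 82 + 20 = 102
Selection 4: 102 + 20 = 122
Selection 5: 122 + 20 = 142
Selection 6: 142 + 20 = 162 → 162 − 151 = 11
Selection 7: 11 + 20 = 31
Selection 8: 31 + 20 = 51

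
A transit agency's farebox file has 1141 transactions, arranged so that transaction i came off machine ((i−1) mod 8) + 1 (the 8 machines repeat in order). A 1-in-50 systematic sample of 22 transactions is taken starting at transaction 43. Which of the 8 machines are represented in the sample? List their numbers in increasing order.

1, 3, 5, 7

Consecutive selections differ by k = 50, so their machine numbers differ by 50 mod 8 = 2.
gcd(50, 8) = 2, so the sample visits 8/2 = 4 distinct residues mod 8.
Start 43 is machine 3; the machines hit are 1, 3, 5, 7.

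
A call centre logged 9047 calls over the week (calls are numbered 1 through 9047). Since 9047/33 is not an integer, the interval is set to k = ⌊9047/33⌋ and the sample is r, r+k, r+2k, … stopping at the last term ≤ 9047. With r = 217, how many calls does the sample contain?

33

k = ⌊9047/33⌋ = 274
Achieved size = ⌊(9047 − 217)/274⌋ + 1 = ⌊8830/274⌋ + 1 = 32 + 1 = 33
(last selection: 217 + 32×274 = 8985 ≤ 9047; next would be 9259 > 9047)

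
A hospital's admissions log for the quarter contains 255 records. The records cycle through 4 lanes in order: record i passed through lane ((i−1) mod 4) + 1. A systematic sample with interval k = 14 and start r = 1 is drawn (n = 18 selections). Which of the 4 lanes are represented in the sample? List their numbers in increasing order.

1, 3

Consecutive selections differ by k = 14, so their lane numbers differ by 14 mod 4 = 2.
gcd(14, 4) = 2, so the sample visits 4/2 = 2 distinct residues mod 4.
Start 1 is lane 1; the lanes hit are 1, 3.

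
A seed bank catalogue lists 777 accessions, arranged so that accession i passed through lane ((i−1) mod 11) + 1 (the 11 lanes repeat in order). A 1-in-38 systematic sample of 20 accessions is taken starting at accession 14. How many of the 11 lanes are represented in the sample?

Consecutive selections differ by k = 38, so their lane numbers differ by 38 mod 11 = 5.
gcd(38, 11) = 1, so the sample visits 11/1 = 11 distinct residues mod 11.
Start 14 is lane 3; the lanes hit are 1, 2, 3, 4, 5, 6, 7, 8, 9, 10, 11.

11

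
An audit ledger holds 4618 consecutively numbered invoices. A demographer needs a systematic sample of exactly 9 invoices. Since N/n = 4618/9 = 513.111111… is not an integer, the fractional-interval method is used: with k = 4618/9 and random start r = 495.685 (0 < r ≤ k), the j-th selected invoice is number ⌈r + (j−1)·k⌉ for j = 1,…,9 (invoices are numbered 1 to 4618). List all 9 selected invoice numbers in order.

j=1: r + 0k = 495.685 → ⌈·⌉ = 496
j=2: r + 1k = 1008.796111… → ⌈·⌉ = 1009
j=3: r + 2k = 1521.907222… → ⌈·⌉ = 1522
j=4: r + 3k = 2035.018333… → ⌈·⌉ = 2036
j=5: r + 4k = 2548.129444… → ⌈·⌉ = 2549
j=6: r + 5k = 3061.240555… → ⌈·⌉ = 3062
j=7: r + 6k = 3574.351666… → ⌈·⌉ = 3575
j=8: r + 7k = 4087.462777… → ⌈·⌉ = 4088
j=9: r + 8k = 4600.573888… → ⌈·⌉ = 4601

496, 1009, 1522, 2036, 2549, 3062, 3575, 4088, 4601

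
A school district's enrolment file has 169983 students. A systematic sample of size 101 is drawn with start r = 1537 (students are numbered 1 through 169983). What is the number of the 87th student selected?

k = 169983/101 = 1683
87th selection = r + (87−1)·k = 1537 + 86×1683 = 1537 + 144738 = 146275

146275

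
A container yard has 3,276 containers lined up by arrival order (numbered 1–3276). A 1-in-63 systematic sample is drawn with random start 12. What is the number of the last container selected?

3225

k = 63
52nd selection = r + (52−1)·k = 12 + 51×63 = 12 + 3213 = 3225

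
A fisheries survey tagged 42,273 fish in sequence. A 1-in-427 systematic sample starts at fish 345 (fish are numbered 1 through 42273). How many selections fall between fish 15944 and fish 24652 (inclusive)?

20

k = 427
First selection ≥ 15944: 345 + ⌈(15944−345)/427⌉·427 = 345 + 37×427 = 16144
Last selection ≤ 24652: 345 + ⌊(24652−345)/427⌋·427 = 345 + 56×427 = 24257
Count = 56 − 37 + 1 = 20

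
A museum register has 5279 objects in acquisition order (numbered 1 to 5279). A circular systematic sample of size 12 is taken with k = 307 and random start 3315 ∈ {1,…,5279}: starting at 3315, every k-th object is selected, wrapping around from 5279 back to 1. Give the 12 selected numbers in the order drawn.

Selection 1: 3315
Selection 2: 3315 + 307 = 3622
Selection 3: 3622 + 307 = 3929
Selection 4: 3929 + 307 = 4236
Selection 5: 4236 + 307 = 4543
Selection 6: 4543 + 307 = 4850
Selection 7: 4850 + 307 = 5157
Selection 8: 5157 + 307 = 5464 → 5464 − 5279 = 185
Selection 9: 185 + 307 = 492
Selection 10: 492 + 307 = 799
Selection 11: 799 + 307 = 1106
Selection 12: 1106 + 307 = 1413

3315, 3622, 3929, 4236, 4543, 4850, 5157, 185, 492, 799, 1106, 1413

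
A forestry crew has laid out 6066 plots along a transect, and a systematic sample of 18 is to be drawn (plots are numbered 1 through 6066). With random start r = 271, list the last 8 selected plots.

3641, 3978, 4315, 4652, 4989, 5326, 5663, 6000

k = N/n = 6066/18 = 337
11th selection = 271 + 10×337 = 3641
12th: 3641 + 337 = 3978
13th: 3978 + 337 = 4315
14th: 4315 + 337 = 4652
15th: 4652 + 337 = 4989
16th: 4989 + 337 = 5326
17th: 5326 + 337 = 5663
18th: 5663 + 337 = 6000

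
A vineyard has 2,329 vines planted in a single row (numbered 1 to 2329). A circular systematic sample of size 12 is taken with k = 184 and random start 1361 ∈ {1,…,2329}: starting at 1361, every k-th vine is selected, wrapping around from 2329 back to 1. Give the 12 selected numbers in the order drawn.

1361, 1545, 1729, 1913, 2097, 2281, 136, 320, 504, 688, 872, 1056

Selection 1: 1361
Selection 2: 1361 + 184 = 1545
Selection 3: 1545 + 184 = 1729
Selection 4: 1729 + 184 = 1913
Selection 5: 1913 + 184 = 2097
Selection 6: 2097 + 184 = 2281
Selection 7: 2281 + 184 = 2465 → 2465 − 2329 = 136
Selection 8: 136 + 184 = 320
Selection 9: 320 + 184 = 504
Selection 10: 504 + 184 = 688
Selection 11: 688 + 184 = 872
Selection 12: 872 + 184 = 1056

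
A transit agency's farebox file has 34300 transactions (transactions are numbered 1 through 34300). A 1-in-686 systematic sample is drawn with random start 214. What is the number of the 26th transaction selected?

17364

k = 686
26th selection = r + (26−1)·k = 214 + 25×686 = 214 + 17150 = 17364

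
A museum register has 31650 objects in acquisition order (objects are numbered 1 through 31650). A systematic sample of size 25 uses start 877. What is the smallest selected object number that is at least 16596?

k = 31650/25 = 1266
Steps past start: ⌈(16596 − 877)/1266⌉ = ⌈15719/1266⌉ = 13
Selected object: 877 + 13×1266 = 17335

17335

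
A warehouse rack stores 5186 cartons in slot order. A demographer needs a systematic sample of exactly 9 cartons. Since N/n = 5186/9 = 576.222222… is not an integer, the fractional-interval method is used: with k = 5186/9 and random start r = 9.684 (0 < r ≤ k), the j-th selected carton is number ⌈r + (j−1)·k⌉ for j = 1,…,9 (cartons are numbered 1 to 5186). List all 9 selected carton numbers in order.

j=1: r + 0k = 9.684 → ⌈·⌉ = 10
j=2: r + 1k = 585.906222… → ⌈·⌉ = 586
j=3: r + 2k = 1162.128444… → ⌈·⌉ = 1163
j=4: r + 3k = 1738.350666… → ⌈·⌉ = 1739
j=5: r + 4k = 2314.572888… → ⌈·⌉ = 2315
j=6: r + 5k = 2890.795111… → ⌈·⌉ = 2891
j=7: r + 6k = 3467.017333… → ⌈·⌉ = 3468
j=8: r + 7k = 4043.239555… → ⌈·⌉ = 4044
j=9: r + 8k = 4619.461777… → ⌈·⌉ = 4620

10, 586, 1163, 1739, 2315, 2891, 3468, 4044, 4620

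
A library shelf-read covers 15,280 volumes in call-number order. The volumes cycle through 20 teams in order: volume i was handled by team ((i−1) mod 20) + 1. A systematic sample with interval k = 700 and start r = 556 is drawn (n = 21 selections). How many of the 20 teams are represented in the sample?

1

Consecutive selections differ by k = 700, so their team numbers differ by 700 mod 20 = 0.
gcd(700, 20) = 20, so the sample visits 20/20 = 1 distinct residues mod 20.
Start 556 is team 16; the teams hit are 16.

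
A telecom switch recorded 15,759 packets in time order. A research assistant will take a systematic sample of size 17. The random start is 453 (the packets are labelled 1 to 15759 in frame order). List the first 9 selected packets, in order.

453, 1380, 2307, 3234, 4161, 5088, 6015, 6942, 7869

k = N/n = 15759/17 = 927
packet 1: 453
packet 2: 453 + 927 = 1380
packet 3: 1380 + 927 = 2307
packet 4: 2307 + 927 = 3234
packet 5: 3234 + 927 = 4161
packet 6: 4161 + 927 = 5088
packet 7: 5088 + 927 = 6015
packet 8: 6015 + 927 = 6942
packet 9: 6942 + 927 = 7869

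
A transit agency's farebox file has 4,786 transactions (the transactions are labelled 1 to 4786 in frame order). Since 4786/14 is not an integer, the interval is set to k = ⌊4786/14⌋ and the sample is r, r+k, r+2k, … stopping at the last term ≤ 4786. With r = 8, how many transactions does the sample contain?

k = ⌊4786/14⌋ = 341
Achieved size = ⌊(4786 − 8)/341⌋ + 1 = ⌊4778/341⌋ + 1 = 14 + 1 = 15
(last selection: 8 + 14×341 = 4782 ≤ 4786; next would be 5123 > 4786)

15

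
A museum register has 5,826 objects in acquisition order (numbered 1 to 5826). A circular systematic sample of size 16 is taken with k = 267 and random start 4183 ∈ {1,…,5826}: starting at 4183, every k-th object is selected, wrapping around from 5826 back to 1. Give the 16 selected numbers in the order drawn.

Selection 1: 4183
Selection 2: 4183 + 267 = 4450
Selection 3: 4450 + 267 = 4717
Selection 4: 4717 + 267 = 4984
Selection 5: 4984 + 267 = 5251
Selection 6: 5251 + 267 = 5518
Selection 7: 5518 + 267 = 5785
Selection 8: 5785 + 267 = 6052 → 6052 − 5826 = 226
Selection 9: 226 + 267 = 493
Selection 10: 493 + 267 = 760
Selection 11: 760 + 267 = 1027
Selection 12: 1027 + 267 = 1294
Selection 13: 1294 + 267 = 1561
Selection 14: 1561 + 267 = 1828
Selection 15: 1828 + 267 = 2095
Selection 16: 2095 + 267 = 2362

4183, 4450, 4717, 4984, 5251, 5518, 5785, 226, 493, 760, 1027, 1294, 1561, 1828, 2095, 2362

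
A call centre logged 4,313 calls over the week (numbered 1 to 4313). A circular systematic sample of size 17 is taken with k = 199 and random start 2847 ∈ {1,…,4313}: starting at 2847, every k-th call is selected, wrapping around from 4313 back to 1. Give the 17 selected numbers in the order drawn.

Selection 1: 2847
Selection 2: 2847 + 199 = 3046
Selection 3: 3046 + 199 = 3245
Selection 4: 3245 + 199 = 3444
Selection 5: 3444 + 199 = 3643
Selection 6: 3643 + 199 = 3842
Selection 7: 3842 + 199 = 4041
Selection 8: 4041 + 199 = 4240
Selection 9: 4240 + 199 = 4439 → 4439 − 4313 = 126
Selection 10: 126 + 199 = 325
Selection 11: 325 + 199 = 524
Selection 12: 524 + 199 = 723
Selection 13: 723 + 199 = 922
Selection 14: 922 + 199 = 1121
Selection 15: 1121 + 199 = 1320
Selection 16: 1320 + 199 = 1519
Selection 17: 1519 + 199 = 1718

2847, 3046, 3245, 3444, 3643, 3842, 4041, 4240, 126, 325, 524, 723, 922, 1121, 1320, 1519, 1718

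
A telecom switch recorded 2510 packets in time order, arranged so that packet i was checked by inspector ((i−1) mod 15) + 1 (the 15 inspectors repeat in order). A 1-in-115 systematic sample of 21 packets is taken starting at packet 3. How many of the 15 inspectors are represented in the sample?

Consecutive selections differ by k = 115, so their inspector numbers differ by 115 mod 15 = 10.
gcd(115, 15) = 5, so the sample visits 15/5 = 3 distinct residues mod 15.
Start 3 is inspector 3; the inspectors hit are 3, 8, 13.

3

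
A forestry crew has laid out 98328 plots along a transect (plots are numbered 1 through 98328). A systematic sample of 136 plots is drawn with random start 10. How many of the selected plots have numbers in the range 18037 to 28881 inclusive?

k = 98328/136 = 723
First selection ≥ 18037: 10 + ⌈(18037−10)/723⌉·723 = 10 + 25×723 = 18085
Last selection ≤ 28881: 10 + ⌊(28881−10)/723⌋·723 = 10 + 39×723 = 28207
Count = 39 − 25 + 1 = 15

15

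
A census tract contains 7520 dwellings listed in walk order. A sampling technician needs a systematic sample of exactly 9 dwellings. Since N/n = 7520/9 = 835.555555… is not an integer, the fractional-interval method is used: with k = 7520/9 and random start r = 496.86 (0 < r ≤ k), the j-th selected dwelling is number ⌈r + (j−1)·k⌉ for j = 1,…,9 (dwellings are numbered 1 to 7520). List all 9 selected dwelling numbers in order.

497, 1333, 2168, 3004, 3840, 4675, 5511, 6346, 7182

j=1: r + 0k = 496.86 → ⌈·⌉ = 497
j=2: r + 1k = 1332.415555… → ⌈·⌉ = 1333
j=3: r + 2k = 2167.971111… → ⌈·⌉ = 2168
j=4: r + 3k = 3003.526666… → ⌈·⌉ = 3004
j=5: r + 4k = 3839.082222… → ⌈·⌉ = 3840
j=6: r + 5k = 4674.637777… → ⌈·⌉ = 4675
j=7: r + 6k = 5510.193333… → ⌈·⌉ = 5511
j=8: r + 7k = 6345.748888… → ⌈·⌉ = 6346
j=9: r + 8k = 7181.304444… → ⌈·⌉ = 7182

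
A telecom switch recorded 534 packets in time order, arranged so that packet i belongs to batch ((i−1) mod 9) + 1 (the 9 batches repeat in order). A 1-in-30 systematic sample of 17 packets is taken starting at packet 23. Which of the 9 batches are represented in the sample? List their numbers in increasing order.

2, 5, 8

Consecutive selections differ by k = 30, so their batch numbers differ by 30 mod 9 = 3.
gcd(30, 9) = 3, so the sample visits 9/3 = 3 distinct residues mod 9.
Start 23 is batch 5; the batches hit are 2, 5, 8.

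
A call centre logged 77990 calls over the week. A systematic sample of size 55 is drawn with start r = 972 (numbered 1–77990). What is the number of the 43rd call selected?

k = 77990/55 = 1418
43rd selection = r + (43−1)·k = 972 + 42×1418 = 972 + 59556 = 60528

60528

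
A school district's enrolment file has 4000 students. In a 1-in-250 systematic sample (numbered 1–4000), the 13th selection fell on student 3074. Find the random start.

74

k = 250
r = 3074 − (13−1)×250 = 3074 − 3000 = 74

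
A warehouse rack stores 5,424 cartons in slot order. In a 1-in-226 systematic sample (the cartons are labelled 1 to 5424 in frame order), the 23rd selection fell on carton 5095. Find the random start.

123

k = 226
r = 5095 − (23−1)×226 = 5095 − 4972 = 123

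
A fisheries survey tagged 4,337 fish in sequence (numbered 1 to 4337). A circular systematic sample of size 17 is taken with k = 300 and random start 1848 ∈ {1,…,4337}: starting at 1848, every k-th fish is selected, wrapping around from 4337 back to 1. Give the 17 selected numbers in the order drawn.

1848, 2148, 2448, 2748, 3048, 3348, 3648, 3948, 4248, 211, 511, 811, 1111, 1411, 1711, 2011, 2311

Selection 1: 1848
Selection 2: 1848 + 300 = 2148
Selection 3: 2148 + 300 = 2448
Selection 4: 2448 + 300 = 2748
Selection 5: 2748 + 300 = 3048
Selection 6: 3048 + 300 = 3348
Selection 7: 3348 + 300 = 3648
Selection 8: 3648 + 300 = 3948
Selection 9: 3948 + 300 = 4248
Selection 10: 4248 + 300 = 4548 → 4548 − 4337 = 211
Selection 11: 211 + 300 = 511
Selection 12: 511 + 300 = 811
Selection 13: 811 + 300 = 1111
Selection 14: 1111 + 300 = 1411
Selection 15: 1411 + 300 = 1711
Selection 16: 1711 + 300 = 2011
Selection 17: 2011 + 300 = 2311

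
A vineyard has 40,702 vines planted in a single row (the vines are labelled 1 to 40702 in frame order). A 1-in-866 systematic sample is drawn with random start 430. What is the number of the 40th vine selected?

k = 866
40th selection = r + (40−1)·k = 430 + 39×866 = 430 + 33774 = 34204

34204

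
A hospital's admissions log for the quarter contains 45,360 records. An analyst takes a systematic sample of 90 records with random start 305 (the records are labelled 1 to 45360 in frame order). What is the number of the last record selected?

k = 45360/90 = 504
90th selection = r + (90−1)·k = 305 + 89×504 = 305 + 44856 = 45161

45161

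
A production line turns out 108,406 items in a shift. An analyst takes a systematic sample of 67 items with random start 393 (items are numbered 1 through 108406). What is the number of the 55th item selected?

87765

k = 108406/67 = 1618
55th selection = r + (55−1)·k = 393 + 54×1618 = 393 + 87372 = 87765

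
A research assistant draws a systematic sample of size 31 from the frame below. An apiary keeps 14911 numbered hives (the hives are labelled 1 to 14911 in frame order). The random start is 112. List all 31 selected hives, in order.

k = N/n = 14911/31 = 481
hive 1: 112
hive 2: 112 + 481 = 593
hive 3: 593 + 481 = 1074
hive 4: 1074 + 481 = 1555
hive 5: 1555 + 481 = 2036
hive 6: 2036 + 481 = 2517
hive 7: 2517 + 481 = 2998
hive 8: 2998 + 481 = 3479
hive 9: 3479 + 481 = 3960
hive 10: 3960 + 481 = 4441
hive 11: 4441 + 481 = 4922
hive 12: 4922 + 481 = 5403
hive 13: 5403 + 481 = 5884
hive 14: 5884 + 481 = 6365
hive 15: 6365 + 481 = 6846
hive 16: 6846 + 481 = 7327
hive 17: 7327 + 481 = 7808
hive 18: 7808 + 481 = 8289
hive 19: 8289 + 481 = 8770
hive 20: 8770 + 481 = 9251
hive 21: 9251 + 481 = 9732
hive 22: 9732 + 481 = 10213
hive 23: 10213 + 481 = 10694
hive 24: 10694 + 481 = 11175
hive 25: 11175 + 481 = 11656
hive 26: 11656 + 481 = 12137
hive 27: 12137 + 481 = 12618
hive 28: 12618 + 481 = 13099
hive 29: 13099 + 481 = 13580
hive 30: 13580 + 481 = 14061
hive 31: 14061 + 481 = 14542

112, 593, 1074, 1555, 2036, 2517, 2998, 3479, 3960, 4441, 4922, 5403, 5884, 6365, 6846, 7327, 7808, 8289, 8770, 9251, 9732, 10213, 10694, 11175, 11656, 12137, 12618, 13099, 13580, 14061, 14542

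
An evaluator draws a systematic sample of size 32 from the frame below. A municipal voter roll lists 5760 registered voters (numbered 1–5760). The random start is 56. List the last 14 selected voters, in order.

3296, 3476, 3656, 3836, 4016, 4196, 4376, 4556, 4736, 4916, 5096, 5276, 5456, 5636

k = N/n = 5760/32 = 180
19th selection = 56 + 18×180 = 3296
20th: 3296 + 180 = 3476
21st: 3476 + 180 = 3656
22nd: 3656 + 180 = 3836
23rd: 3836 + 180 = 4016
24th: 4016 + 180 = 4196
25th: 4196 + 180 = 4376
26th: 4376 + 180 = 4556
27th: 4556 + 180 = 4736
28th: 4736 + 180 = 4916
29th: 4916 + 180 = 5096
30th: 5096 + 180 = 5276
31st: 5276 + 180 = 5456
32nd: 5456 + 180 = 5636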